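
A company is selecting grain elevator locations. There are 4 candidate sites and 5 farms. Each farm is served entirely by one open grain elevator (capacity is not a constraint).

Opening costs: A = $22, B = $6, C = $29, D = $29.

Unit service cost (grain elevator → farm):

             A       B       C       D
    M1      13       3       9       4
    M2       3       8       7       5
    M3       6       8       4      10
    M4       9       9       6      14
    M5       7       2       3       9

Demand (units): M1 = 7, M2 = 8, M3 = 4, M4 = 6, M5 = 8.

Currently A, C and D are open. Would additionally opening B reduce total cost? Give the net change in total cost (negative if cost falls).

Yes — net change −9 (cost falls by 9).

Current service cost with {A, C, D}: 128.
Adding B: each farm re-picks its cheapest; new service cost 113, saving 15.
Extra fixed cost: 6. Net change = 6 − 15 = -9.
(Totals: 208 → 199.)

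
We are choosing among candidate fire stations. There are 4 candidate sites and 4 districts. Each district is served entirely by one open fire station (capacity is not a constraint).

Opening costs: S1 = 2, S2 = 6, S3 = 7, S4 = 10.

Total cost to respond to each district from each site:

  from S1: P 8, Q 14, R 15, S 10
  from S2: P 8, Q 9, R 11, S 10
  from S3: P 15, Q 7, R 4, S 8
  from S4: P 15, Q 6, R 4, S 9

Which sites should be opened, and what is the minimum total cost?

For any fixed open set, each district goes to its cheapest open site; total = fixed + service.
{S1, S3}: P→S1 8, Q→S3 7, R→S3 4, S→S3 8. Service 27; fixed 9; total 36.
{S1, S4}: P→S1 8, Q→S4 6, R→S4 4, S→S4 9. Service 27; fixed 12; total 39.
{S2, S3}: P→S2 8, Q→S3 7, R→S3 4, S→S3 8. Service 27; fixed 13; total 40.
{S1, S2, S3, S4}: service 26 + fixed 25 = 51
No other subset beats 36.

Open S1 and S3; minimum total cost 36.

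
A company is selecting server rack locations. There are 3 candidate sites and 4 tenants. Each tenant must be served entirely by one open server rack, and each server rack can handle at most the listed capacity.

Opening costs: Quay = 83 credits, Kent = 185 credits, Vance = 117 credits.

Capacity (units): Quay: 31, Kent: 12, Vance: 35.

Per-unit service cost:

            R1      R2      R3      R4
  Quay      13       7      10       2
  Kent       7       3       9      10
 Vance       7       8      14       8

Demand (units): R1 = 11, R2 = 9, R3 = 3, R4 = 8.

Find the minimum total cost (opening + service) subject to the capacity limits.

Open {Quay}: R1→Quay 13·11=143, R2→Quay 7·9=63, R3→Quay 10·3=30, R4→Quay 2·8=16.
Loads: Quay carries 31/31. Service 252; fixed 83; total 335.
Next best feasible plan costs 372.

Minimum total cost: 335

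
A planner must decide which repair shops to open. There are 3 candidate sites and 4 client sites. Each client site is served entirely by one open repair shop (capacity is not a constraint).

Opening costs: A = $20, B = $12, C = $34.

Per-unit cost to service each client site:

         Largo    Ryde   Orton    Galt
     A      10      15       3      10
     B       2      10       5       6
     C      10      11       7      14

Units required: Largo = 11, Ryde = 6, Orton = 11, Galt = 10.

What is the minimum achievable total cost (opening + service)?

For any fixed open set, each client site goes to its cheapest open site; total = fixed + service.
{A, B}: Largo→B 2·11=22, Ryde→B 10·6=60, Orton→A 3·11=33, Galt→B 6·10=60. Service 175; fixed 32; total 207.
{B}: service 197 + fixed 12 = 209
{A, B, C}: Largo→B 2·11=22, Ryde→B 10·6=60, Orton→A 3·11=33, Galt→B 6·10=60. Service 175; fixed 66; total 241.
No other subset beats 207.

Minimum total cost: 207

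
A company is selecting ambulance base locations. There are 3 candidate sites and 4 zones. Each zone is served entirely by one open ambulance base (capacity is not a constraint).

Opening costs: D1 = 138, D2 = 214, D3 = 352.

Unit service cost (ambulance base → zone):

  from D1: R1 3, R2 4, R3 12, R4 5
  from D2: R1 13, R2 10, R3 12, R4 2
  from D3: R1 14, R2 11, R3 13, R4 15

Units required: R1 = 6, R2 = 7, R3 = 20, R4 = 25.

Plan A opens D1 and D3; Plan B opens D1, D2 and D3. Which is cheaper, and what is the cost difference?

Plan A is cheaper by 139.

Plan A: {D1, D3}: R1→D1 3·6=18, R2→D1 4·7=28, R3→D1 12·20=240, R4→D1 5·25=125. Service 411; fixed 490; total 901.
Plan B: {D1, D2, D3}: R1→D1 3·6=18, R2→D1 4·7=28, R3→D1 12·20=240, R4→D2 2·25=50. Service 336; fixed 704; total 1040.
Difference: |901 − 1040| = 139.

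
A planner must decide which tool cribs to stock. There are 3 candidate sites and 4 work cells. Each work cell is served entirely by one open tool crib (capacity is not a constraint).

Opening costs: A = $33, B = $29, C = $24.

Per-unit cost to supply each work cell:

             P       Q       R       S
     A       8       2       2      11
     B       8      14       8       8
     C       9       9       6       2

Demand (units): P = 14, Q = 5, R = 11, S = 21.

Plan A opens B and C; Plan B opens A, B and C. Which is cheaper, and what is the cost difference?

Plan B is cheaper by 46.

Plan A: {B, C}: P→B 8·14=112, Q→C 9·5=45, R→C 6·11=66, S→C 2·21=42. Service 265; fixed 53; total 318.
Plan B: {A, B, C}: P→A 8·14=112, Q→A 2·5=10, R→A 2·11=22, S→C 2·21=42. Service 186; fixed 86; total 272.
Difference: |318 − 272| = 46.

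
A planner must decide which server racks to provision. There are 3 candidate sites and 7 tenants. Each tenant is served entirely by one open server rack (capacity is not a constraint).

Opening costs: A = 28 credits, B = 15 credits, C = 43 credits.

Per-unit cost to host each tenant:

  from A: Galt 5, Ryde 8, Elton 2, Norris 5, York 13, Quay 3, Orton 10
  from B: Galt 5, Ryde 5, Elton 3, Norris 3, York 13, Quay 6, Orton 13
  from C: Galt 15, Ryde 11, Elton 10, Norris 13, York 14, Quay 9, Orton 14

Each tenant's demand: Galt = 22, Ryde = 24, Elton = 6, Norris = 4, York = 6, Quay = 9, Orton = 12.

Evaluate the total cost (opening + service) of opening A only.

Each tenant is assigned to its cheapest site among the open ones.
{A}: Galt→A 5·22=110, Ryde→A 8·24=192, Elton→A 2·6=12, Norris→A 5·4=20, York→A 13·6=78, Quay→A 3·9=27, Orton→A 10·12=120. Service 559; fixed 28; total 587.

Total cost: 587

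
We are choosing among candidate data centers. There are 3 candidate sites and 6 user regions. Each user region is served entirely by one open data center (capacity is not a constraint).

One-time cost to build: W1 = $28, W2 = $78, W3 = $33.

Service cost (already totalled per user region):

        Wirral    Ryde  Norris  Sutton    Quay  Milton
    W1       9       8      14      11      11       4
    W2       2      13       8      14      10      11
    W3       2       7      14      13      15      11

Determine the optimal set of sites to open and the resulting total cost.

Open W1 only; minimum total cost 85.

For any fixed open set, each user region goes to its cheapest open site; total = fixed + service.
{W1}: Wirral→W1 9, Ryde→W1 8, Norris→W1 14, Sutton→W1 11, Quay→W1 11, Milton→W1 4. Service 57; fixed 28; total 85.
{W3}: Wirral→W3 2, Ryde→W3 7, Norris→W3 14, Sutton→W3 13, Quay→W3 15, Milton→W3 11. Service 62; fixed 33; total 95.
{W1, W3}: service 49 + fixed 61 = 110
{W1, W2, W3}: service 42 + fixed 139 = 181
(All 7 nonempty subsets were checked; W1 only is lowest.)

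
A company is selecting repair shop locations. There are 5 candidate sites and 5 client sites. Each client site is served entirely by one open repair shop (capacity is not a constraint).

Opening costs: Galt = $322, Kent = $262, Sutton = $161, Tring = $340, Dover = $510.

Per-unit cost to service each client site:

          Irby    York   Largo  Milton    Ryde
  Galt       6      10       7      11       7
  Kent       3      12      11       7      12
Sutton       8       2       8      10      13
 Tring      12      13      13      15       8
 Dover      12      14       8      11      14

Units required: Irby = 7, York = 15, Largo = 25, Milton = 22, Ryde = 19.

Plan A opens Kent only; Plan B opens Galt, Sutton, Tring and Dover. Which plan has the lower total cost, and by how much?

Plan A is cheaper by 813.

Plan A: {Kent}: Irby→Kent 3·7=21, York→Kent 12·15=180, Largo→Kent 11·25=275, Milton→Kent 7·22=154, Ryde→Kent 12·19=228. Service 858; fixed 262; total 1120.
Plan B: {Galt, Sutton, Tring, Dover}: Irby→Galt 6·7=42, York→Sutton 2·15=30, Largo→Galt 7·25=175, Milton→Sutton 10·22=220, Ryde→Galt 7·19=133. Service 600; fixed 1333; total 1933.
Difference: |1120 − 1933| = 813.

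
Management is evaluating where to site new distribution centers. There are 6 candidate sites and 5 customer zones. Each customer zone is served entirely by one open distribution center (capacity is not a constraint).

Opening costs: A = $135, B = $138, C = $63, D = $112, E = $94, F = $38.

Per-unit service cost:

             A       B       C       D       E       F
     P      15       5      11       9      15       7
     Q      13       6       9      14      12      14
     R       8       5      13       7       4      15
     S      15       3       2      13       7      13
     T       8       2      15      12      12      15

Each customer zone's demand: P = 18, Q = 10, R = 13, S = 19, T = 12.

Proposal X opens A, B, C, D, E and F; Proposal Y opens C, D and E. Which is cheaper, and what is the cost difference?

Proposal Y is cheaper by 89.

Proposal X: {A, B, C, D, E, F}: P→B 5·18=90, Q→B 6·10=60, R→E 4·13=52, S→C 2·19=38, T→B 2·12=24. Service 264; fixed 580; total 844.
Proposal Y: {C, D, E}: P→D 9·18=162, Q→C 9·10=90, R→E 4·13=52, S→C 2·19=38, T→D 12·12=144. Service 486; fixed 269; total 755.
Difference: |844 − 755| = 89.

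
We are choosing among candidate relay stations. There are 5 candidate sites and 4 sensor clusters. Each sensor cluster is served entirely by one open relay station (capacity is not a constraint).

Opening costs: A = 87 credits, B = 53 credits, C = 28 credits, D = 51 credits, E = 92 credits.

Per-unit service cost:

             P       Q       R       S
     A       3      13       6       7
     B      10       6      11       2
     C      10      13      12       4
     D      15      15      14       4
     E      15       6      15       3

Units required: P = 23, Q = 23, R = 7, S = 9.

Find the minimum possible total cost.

Minimum total cost: 407

For any fixed open set, each sensor cluster goes to its cheapest open site; total = fixed + service.
{A, B}: P→A 3·23=69, Q→B 6·23=138, R→A 6·7=42, S→B 2·9=18. Service 267; fixed 140; total 407.
{A, B, C}: P→A 3·23=69, Q→B 6·23=138, R→A 6·7=42, S→B 2·9=18. Service 267; fixed 168; total 435.
{A, E}: service 276 + fixed 179 = 455
{A, B, C, D, E}: service 267 + fixed 311 = 578
No other subset beats 407.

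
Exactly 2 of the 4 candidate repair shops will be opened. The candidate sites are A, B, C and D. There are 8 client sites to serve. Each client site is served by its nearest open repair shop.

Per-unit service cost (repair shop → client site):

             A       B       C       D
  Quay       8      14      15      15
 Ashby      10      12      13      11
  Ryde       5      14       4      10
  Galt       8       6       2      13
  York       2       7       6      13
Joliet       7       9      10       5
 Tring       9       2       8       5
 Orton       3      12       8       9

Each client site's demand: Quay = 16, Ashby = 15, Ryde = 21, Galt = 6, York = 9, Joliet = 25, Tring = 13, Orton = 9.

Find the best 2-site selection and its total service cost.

With exactly 2 open, each client site uses its cheapest among the chosen.
{A, B}: Quay→A 8·16=128, Ashby→A 10·15=150, Ryde→A 5·21=105, Galt→B 6·6=36, York→A 2·9=18, Joliet→A 7·25=175, Tring→B 2·13=26, Orton→A 3·9=27. Service cost 665.
{A, D}: service cost 666
{A, C}: service cost 698
Among all 6 size-2 choices, {A, B} is lowest.

Choose A and B; total service cost 665.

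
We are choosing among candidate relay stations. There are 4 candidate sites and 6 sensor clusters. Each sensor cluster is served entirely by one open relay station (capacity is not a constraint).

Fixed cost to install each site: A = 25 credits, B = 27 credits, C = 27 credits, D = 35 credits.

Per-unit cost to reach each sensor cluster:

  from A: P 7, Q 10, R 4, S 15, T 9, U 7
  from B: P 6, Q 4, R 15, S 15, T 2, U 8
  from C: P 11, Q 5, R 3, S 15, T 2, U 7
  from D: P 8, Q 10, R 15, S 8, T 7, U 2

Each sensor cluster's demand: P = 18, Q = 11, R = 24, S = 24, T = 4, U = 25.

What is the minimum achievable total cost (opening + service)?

For any fixed open set, each sensor cluster goes to its cheapest open site; total = fixed + service.
{B, C, D}: P→B 6·18=108, Q→B 4·11=44, R→C 3·24=72, S→D 8·24=192, T→B 2·4=8, U→D 2·25=50. Service 474; fixed 89; total 563.
{C, D}: service 521 + fixed 62 = 583
{A, B, D}: service 498 + fixed 87 = 585
{A, B, C, D}: P→B 6·18=108, Q→B 4·11=44, R→C 3·24=72, S→D 8·24=192, T→B 2·4=8, U→D 2·25=50. Service 474; fixed 114; total 588.
No other subset beats 563.

Minimum total cost: 563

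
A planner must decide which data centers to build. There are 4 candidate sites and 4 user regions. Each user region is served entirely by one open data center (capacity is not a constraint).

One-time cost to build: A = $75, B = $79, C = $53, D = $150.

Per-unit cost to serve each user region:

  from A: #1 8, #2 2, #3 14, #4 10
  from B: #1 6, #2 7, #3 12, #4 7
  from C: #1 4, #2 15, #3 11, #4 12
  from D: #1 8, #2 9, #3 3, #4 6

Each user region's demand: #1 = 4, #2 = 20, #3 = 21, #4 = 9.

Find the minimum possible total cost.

Minimum total cost: 414

For any fixed open set, each user region goes to its cheapest open site; total = fixed + service.
{A, D}: #1→A 8·4=32, #2→A 2·20=40, #3→D 3·21=63, #4→D 6·9=54. Service 189; fixed 225; total 414.
{A, C, D}: service 173 + fixed 278 = 451
{D}: service 329 + fixed 150 = 479
{A, B, C, D}: service 173 + fixed 357 = 530
No other subset beats 414.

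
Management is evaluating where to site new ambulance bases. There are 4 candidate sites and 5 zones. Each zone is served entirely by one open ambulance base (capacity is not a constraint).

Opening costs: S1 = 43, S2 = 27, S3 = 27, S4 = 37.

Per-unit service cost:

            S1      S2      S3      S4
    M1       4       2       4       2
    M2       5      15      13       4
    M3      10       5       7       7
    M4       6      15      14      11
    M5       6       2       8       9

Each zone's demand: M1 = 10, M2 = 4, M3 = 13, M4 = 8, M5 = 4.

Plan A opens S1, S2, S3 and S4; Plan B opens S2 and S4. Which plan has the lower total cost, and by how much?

Plan B is cheaper by 30.

Plan A: {S1, S2, S3, S4}: M1→S2 2·10=20, M2→S4 4·4=16, M3→S2 5·13=65, M4→S1 6·8=48, M5→S2 2·4=8. Service 157; fixed 134; total 291.
Plan B: {S2, S4}: M1→S2 2·10=20, M2→S4 4·4=16, M3→S2 5·13=65, M4→S4 11·8=88, M5→S2 2·4=8. Service 197; fixed 64; total 261.
Difference: |291 − 261| = 30.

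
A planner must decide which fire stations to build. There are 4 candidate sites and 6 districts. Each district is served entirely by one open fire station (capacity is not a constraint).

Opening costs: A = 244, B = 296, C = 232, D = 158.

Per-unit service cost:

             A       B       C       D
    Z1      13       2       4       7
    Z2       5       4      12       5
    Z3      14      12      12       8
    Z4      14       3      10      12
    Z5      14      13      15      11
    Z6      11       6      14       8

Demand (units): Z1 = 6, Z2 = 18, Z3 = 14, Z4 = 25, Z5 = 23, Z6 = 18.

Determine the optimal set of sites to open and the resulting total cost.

For any fixed open set, each district goes to its cheapest open site; total = fixed + service.
{B}: Z1→B 2·6=12, Z2→B 4·18=72, Z3→B 12·14=168, Z4→B 3·25=75, Z5→B 13·23=299, Z6→B 6·18=108. Service 734; fixed 296; total 1030.
{B, D}: Z1→B 2·6=12, Z2→B 4·18=72, Z3→D 8·14=112, Z4→B 3·25=75, Z5→D 11·23=253, Z6→B 6·18=108. Service 632; fixed 454; total 1086.
{D}: Z1→D 7·6=42, Z2→D 5·18=90, Z3→D 8·14=112, Z4→D 12·25=300, Z5→D 11·23=253, Z6→D 8·18=144. Service 941; fixed 158; total 1099.
{A, B, C, D}: service 632 + fixed 930 = 1562
No other subset beats 1030.

Open B only; minimum total cost 1030.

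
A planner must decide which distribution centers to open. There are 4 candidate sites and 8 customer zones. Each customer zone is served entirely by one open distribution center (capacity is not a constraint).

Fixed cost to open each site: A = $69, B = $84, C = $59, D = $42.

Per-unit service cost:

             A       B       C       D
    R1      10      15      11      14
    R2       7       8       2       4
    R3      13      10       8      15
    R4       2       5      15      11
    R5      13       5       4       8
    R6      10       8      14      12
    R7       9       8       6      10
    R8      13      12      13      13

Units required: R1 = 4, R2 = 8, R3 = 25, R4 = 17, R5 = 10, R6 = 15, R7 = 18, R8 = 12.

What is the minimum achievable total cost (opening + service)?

Minimum total cost: 872

For any fixed open set, each customer zone goes to its cheapest open site; total = fixed + service.
{A, C}: R1→A 10·4=40, R2→C 2·8=16, R3→C 8·25=200, R4→A 2·17=34, R5→C 4·10=40, R6→A 10·15=150, R7→C 6·18=108, R8→A 13·12=156. Service 744; fixed 128; total 872.
{B, C}: service 757 + fixed 143 = 900
{A, B, C}: service 702 + fixed 212 = 914
{A, B, C, D}: R1→A 10·4=40, R2→C 2·8=16, R3→C 8·25=200, R4→A 2·17=34, R5→C 4·10=40, R6→B 8·15=120, R7→C 6·18=108, R8→B 12·12=144. Service 702; fixed 254; total 956.
No other subset beats 872.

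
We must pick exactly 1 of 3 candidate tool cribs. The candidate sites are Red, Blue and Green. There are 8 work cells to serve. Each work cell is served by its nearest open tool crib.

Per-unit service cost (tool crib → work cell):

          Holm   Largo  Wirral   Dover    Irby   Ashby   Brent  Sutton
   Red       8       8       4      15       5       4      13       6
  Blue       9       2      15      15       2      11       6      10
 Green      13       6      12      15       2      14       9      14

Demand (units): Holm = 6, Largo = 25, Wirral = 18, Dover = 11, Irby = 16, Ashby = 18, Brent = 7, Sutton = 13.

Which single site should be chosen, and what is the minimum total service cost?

With exactly 1 open, each work cell uses its cheapest among the chosen.
{Red}: Holm→Red 8·6=48, Largo→Red 8·25=200, Wirral→Red 4·18=72, Dover→Red 15·11=165, Irby→Red 5·16=80, Ashby→Red 4·18=72, Brent→Red 13·7=91, Sutton→Red 6·13=78. Service cost 806.
{Blue}: service cost 941
{Green}: service cost 1138
Among all 3 size-1 choices, {Red} is lowest.

Choose Red only; total service cost 806.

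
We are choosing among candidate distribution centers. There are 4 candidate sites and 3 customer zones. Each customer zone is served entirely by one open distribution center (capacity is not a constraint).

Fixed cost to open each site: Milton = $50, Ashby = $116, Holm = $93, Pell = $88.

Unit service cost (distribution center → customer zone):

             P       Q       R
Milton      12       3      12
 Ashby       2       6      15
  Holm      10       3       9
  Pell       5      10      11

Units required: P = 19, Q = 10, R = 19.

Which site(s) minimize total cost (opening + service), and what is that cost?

Open Ashby and Holm; minimum total cost 448.

For any fixed open set, each customer zone goes to its cheapest open site; total = fixed + service.
{Ashby, Holm}: P→Ashby 2·19=38, Q→Holm 3·10=30, R→Holm 9·19=171. Service 239; fixed 209; total 448.
{Milton, Ashby}: P→Ashby 2·19=38, Q→Milton 3·10=30, R→Milton 12·19=228. Service 296; fixed 166; total 462.
{Milton, Pell}: P→Pell 5·19=95, Q→Milton 3·10=30, R→Pell 11·19=209. Service 334; fixed 138; total 472.
{Milton, Ashby, Holm, Pell}: service 239 + fixed 347 = 586
(All 15 nonempty subsets were checked; Ashby and Holm is lowest.)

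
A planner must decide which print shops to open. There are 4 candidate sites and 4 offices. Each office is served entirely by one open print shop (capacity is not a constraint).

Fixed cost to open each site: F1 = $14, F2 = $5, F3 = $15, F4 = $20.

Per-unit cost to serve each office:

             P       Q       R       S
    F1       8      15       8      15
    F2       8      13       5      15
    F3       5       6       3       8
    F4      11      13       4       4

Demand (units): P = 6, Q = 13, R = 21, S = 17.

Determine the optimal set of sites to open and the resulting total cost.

Open F3 and F4; minimum total cost 274.

For any fixed open set, each office goes to its cheapest open site; total = fixed + service.
{F3, F4}: P→F3 5·6=30, Q→F3 6·13=78, R→F3 3·21=63, S→F4 4·17=68. Service 239; fixed 35; total 274.
{F2, F3, F4}: P→F3 5·6=30, Q→F3 6·13=78, R→F3 3·21=63, S→F4 4·17=68. Service 239; fixed 40; total 279.
{F1, F3, F4}: service 239 + fixed 49 = 288
{F1, F2, F3, F4}: service 239 + fixed 54 = 293
No other subset beats 274.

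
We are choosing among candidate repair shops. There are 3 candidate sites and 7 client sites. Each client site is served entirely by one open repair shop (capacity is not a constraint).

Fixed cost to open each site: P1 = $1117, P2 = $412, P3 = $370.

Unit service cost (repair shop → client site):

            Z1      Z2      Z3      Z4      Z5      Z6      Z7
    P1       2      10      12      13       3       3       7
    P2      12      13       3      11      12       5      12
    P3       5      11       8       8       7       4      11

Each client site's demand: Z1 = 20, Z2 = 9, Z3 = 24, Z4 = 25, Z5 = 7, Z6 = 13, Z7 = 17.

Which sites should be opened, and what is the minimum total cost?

Open P3 only; minimum total cost 1249.

For any fixed open set, each client site goes to its cheapest open site; total = fixed + service.
{P3}: Z1→P3 5·20=100, Z2→P3 11·9=99, Z3→P3 8·24=192, Z4→P3 8·25=200, Z5→P3 7·7=49, Z6→P3 4·13=52, Z7→P3 11·17=187. Service 879; fixed 370; total 1249.
{P2}: Z1→P2 12·20=240, Z2→P2 13·9=117, Z3→P2 3·24=72, Z4→P2 11·25=275, Z5→P2 12·7=84, Z6→P2 5·13=65, Z7→P2 12·17=204. Service 1057; fixed 412; total 1469.
{P2, P3}: service 759 + fixed 782 = 1541
{P1, P2, P3}: Z1→P1 2·20=40, Z2→P1 10·9=90, Z3→P2 3·24=72, Z4→P3 8·25=200, Z5→P1 3·7=21, Z6→P1 3·13=39, Z7→P1 7·17=119. Service 581; fixed 1899; total 2480.
(All 7 nonempty subsets were checked; P3 only is lowest.)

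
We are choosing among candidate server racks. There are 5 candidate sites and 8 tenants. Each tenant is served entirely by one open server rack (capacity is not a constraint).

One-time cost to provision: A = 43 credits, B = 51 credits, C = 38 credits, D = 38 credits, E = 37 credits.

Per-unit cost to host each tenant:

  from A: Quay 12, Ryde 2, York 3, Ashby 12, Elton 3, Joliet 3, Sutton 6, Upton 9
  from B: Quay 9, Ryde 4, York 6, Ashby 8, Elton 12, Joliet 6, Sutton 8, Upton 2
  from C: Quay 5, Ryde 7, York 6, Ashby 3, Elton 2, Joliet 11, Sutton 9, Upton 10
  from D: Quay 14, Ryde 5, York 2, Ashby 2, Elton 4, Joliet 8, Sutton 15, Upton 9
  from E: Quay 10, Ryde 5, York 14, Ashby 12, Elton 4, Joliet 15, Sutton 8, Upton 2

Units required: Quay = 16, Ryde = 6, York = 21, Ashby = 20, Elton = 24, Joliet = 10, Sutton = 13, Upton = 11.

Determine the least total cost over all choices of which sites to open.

Minimum total cost: 508

For any fixed open set, each tenant goes to its cheapest open site; total = fixed + service.
{A, C, D, E}: Quay→C 5·16=80, Ryde→A 2·6=12, York→D 2·21=42, Ashby→D 2·20=40, Elton→C 2·24=48, Joliet→A 3·10=30, Sutton→A 6·13=78, Upton→E 2·11=22. Service 352; fixed 156; total 508.
{A, C, E}: service 393 + fixed 118 = 511
{A, B, C, D}: Quay→C 5·16=80, Ryde→A 2·6=12, York→D 2·21=42, Ashby→D 2·20=40, Elton→C 2·24=48, Joliet→A 3·10=30, Sutton→A 6·13=78, Upton→B 2·11=22. Service 352; fixed 170; total 522.
{A, B, C, D, E}: Quay→C 5·16=80, Ryde→A 2·6=12, York→D 2·21=42, Ashby→D 2·20=40, Elton→C 2·24=48, Joliet→A 3·10=30, Sutton→A 6·13=78, Upton→B 2·11=22. Service 352; fixed 207; total 559.
No other subset beats 508.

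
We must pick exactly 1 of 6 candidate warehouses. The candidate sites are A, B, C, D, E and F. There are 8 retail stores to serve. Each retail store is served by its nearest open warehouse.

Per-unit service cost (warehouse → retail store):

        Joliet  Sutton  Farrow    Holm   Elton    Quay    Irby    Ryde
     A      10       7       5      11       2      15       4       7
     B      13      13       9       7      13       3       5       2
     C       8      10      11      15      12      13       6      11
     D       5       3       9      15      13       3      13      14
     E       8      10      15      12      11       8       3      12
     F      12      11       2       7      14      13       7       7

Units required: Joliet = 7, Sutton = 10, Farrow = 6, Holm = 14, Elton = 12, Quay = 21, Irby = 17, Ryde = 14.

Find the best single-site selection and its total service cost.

Choose B only; total service cost 705.

With exactly 1 open, each retail store uses its cheapest among the chosen.
{B}: Joliet→B 13·7=91, Sutton→B 13·10=130, Farrow→B 9·6=54, Holm→B 7·14=98, Elton→B 13·12=156, Quay→B 3·21=63, Irby→B 5·17=85, Ryde→B 2·14=28. Service cost 705.
{A}: service cost 829
{E}: service cost 933
Among all 6 size-1 choices, {B} is lowest.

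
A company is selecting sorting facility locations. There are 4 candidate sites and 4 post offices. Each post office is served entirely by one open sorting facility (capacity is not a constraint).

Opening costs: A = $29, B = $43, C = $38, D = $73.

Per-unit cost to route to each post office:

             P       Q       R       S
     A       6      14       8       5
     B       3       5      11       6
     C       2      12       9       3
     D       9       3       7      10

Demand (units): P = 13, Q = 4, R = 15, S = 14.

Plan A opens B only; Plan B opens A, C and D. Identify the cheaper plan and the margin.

Plan A: {B}: P→B 3·13=39, Q→B 5·4=20, R→B 11·15=165, S→B 6·14=84. Service 308; fixed 43; total 351.
Plan B: {A, C, D}: P→C 2·13=26, Q→D 3·4=12, R→D 7·15=105, S→C 3·14=42. Service 185; fixed 140; total 325.
Difference: |351 − 325| = 26.

Plan B is cheaper by 26.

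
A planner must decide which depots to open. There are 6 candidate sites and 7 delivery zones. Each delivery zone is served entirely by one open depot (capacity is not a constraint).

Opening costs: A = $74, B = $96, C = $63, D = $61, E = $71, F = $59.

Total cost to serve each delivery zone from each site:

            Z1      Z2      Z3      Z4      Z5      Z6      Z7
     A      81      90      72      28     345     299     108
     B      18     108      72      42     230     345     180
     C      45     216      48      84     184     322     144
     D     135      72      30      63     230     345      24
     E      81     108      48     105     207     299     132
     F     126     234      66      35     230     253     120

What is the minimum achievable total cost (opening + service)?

For any fixed open set, each delivery zone goes to its cheapest open site; total = fixed + service.
{C, D, F}: Z1→C 45, Z2→D 72, Z3→D 30, Z4→F 35, Z5→C 184, Z6→F 253, Z7→D 24. Service 643; fixed 183; total 826.
{C, D}: Z1→C 45, Z2→D 72, Z3→D 30, Z4→D 63, Z5→C 184, Z6→C 322, Z7→D 24. Service 740; fixed 124; total 864.
{B, D, F}: service 662 + fixed 216 = 878
{A, B, C, D, E, F}: service 609 + fixed 424 = 1033
No other subset beats 826.

Minimum total cost: 826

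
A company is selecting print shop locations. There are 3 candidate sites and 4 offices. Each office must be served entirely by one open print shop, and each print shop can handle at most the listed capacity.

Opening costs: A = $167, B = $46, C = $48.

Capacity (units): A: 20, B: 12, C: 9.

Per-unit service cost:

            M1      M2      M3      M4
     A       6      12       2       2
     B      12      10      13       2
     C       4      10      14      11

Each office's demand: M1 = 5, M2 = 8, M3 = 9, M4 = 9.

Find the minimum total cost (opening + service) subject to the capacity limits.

Open {A, B, C}: M1→C 4·5=20, M2→B 10·8=80, M3→A 2·9=18, M4→A 2·9=18.
Loads: A carries 18/20, B carries 8/12, C carries 5/9. Service 136; fixed 261; total 397.
Next best feasible plan costs 407.

Minimum total cost: 397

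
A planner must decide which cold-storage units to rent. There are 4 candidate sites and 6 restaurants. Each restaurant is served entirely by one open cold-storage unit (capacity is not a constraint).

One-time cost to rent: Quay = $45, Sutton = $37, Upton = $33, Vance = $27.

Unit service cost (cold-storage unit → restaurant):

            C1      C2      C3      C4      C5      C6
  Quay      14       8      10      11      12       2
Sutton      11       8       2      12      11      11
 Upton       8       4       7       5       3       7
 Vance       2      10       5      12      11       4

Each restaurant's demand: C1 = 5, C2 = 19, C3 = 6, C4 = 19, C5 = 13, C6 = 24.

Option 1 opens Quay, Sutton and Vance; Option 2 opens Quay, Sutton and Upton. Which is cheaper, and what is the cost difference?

Option 2 is cheaper by 258.

Option 1: {Quay, Sutton, Vance}: C1→Vance 2·5=10, C2→Quay 8·19=152, C3→Sutton 2·6=12, C4→Quay 11·19=209, C5→Sutton 11·13=143, C6→Quay 2·24=48. Service 574; fixed 109; total 683.
Option 2: {Quay, Sutton, Upton}: C1→Upton 8·5=40, C2→Upton 4·19=76, C3→Sutton 2·6=12, C4→Upton 5·19=95, C5→Upton 3·13=39, C6→Quay 2·24=48. Service 310; fixed 115; total 425.
Difference: |683 − 425| = 258.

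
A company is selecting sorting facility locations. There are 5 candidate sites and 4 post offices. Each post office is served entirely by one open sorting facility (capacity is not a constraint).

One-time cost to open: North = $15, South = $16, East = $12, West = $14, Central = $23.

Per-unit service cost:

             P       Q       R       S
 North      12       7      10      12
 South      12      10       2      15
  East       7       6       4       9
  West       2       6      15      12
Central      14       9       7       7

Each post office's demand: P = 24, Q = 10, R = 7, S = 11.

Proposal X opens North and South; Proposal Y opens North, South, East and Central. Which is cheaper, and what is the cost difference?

Proposal Y is cheaper by 150.

Proposal X: {North, South}: P→North 12·24=288, Q→North 7·10=70, R→South 2·7=14, S→North 12·11=132. Service 504; fixed 31; total 535.
Proposal Y: {North, South, East, Central}: P→East 7·24=168, Q→East 6·10=60, R→South 2·7=14, S→Central 7·11=77. Service 319; fixed 66; total 385.
Difference: |535 − 385| = 150.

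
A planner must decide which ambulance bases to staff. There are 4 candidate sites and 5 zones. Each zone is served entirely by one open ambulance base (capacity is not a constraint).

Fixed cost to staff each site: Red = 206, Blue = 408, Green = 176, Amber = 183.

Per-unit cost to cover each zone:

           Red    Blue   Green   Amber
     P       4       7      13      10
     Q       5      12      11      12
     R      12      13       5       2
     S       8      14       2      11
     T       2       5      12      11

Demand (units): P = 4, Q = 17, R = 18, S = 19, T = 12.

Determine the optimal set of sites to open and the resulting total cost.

For any fixed open set, each zone goes to its cheapest open site; total = fixed + service.
{Red, Green}: P→Red 4·4=16, Q→Red 5·17=85, R→Green 5·18=90, S→Green 2·19=38, T→Red 2·12=24. Service 253; fixed 382; total 635.
{Green}: P→Green 13·4=52, Q→Green 11·17=187, R→Green 5·18=90, S→Green 2·19=38, T→Green 12·12=144. Service 511; fixed 176; total 687.
{Red}: service 493 + fixed 206 = 699
{Red, Blue, Green, Amber}: service 199 + fixed 973 = 1172
No other subset beats 635.

Open Red and Green; minimum total cost 635.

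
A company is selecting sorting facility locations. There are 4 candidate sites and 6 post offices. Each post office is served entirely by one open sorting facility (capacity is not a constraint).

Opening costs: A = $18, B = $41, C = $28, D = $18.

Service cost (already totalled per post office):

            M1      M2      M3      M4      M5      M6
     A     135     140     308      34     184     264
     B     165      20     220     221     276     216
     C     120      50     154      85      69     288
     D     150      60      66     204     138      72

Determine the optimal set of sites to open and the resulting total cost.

Open A, C and D; minimum total cost 475.

For any fixed open set, each post office goes to its cheapest open site; total = fixed + service.
{A, C, D}: M1→C 120, M2→C 50, M3→D 66, M4→A 34, M5→C 69, M6→D 72. Service 411; fixed 64; total 475.
{A, B, C, D}: service 381 + fixed 105 = 486
{C, D}: service 462 + fixed 46 = 508
{A}: service 1065 + fixed 18 = 1083
No other subset beats 475.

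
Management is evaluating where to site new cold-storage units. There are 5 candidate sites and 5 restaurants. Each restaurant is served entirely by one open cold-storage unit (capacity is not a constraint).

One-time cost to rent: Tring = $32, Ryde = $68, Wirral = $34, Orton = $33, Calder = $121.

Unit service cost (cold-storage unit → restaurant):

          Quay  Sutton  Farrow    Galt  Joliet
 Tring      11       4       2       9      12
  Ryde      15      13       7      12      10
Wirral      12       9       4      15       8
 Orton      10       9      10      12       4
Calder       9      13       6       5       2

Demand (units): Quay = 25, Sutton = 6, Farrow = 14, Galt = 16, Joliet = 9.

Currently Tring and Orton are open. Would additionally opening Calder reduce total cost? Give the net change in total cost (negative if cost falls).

No — net change +14 (cost rises by 14).

Current service cost with {Tring, Orton}: 482.
Adding Calder: each restaurant re-picks its cheapest; new service cost 375, saving 107.
Extra fixed cost: 121. Net change = 121 − 107 = 14.
(Totals: 547 → 561.)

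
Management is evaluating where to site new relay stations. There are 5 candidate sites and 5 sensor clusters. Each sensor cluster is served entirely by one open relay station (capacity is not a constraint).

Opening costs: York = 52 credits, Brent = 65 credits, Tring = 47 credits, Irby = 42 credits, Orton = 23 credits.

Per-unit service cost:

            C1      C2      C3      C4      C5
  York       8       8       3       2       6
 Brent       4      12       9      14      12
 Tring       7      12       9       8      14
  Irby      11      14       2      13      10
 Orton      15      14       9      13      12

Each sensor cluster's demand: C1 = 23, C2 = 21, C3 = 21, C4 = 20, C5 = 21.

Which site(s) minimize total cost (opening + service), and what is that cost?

For any fixed open set, each sensor cluster goes to its cheapest open site; total = fixed + service.
{York, Brent}: C1→Brent 4·23=92, C2→York 8·21=168, C3→York 3·21=63, C4→York 2·20=40, C5→York 6·21=126. Service 489; fixed 117; total 606.
{York, Brent, Irby}: service 468 + fixed 159 = 627
{York, Brent, Orton}: service 489 + fixed 140 = 629
{York, Brent, Tring, Irby, Orton}: service 468 + fixed 229 = 697
No other subset beats 606.

Open York and Brent; minimum total cost 606.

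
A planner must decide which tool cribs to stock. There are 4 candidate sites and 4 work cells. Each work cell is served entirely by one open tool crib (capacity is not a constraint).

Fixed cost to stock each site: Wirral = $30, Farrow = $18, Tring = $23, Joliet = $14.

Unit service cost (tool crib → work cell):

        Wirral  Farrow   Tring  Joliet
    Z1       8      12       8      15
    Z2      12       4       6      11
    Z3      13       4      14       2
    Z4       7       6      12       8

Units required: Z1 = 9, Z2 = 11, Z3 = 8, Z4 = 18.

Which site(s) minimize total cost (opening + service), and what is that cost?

Open Farrow, Tring and Joliet; minimum total cost 295.

For any fixed open set, each work cell goes to its cheapest open site; total = fixed + service.
{Farrow, Tring, Joliet}: Z1→Tring 8·9=72, Z2→Farrow 4·11=44, Z3→Joliet 2·8=16, Z4→Farrow 6·18=108. Service 240; fixed 55; total 295.
{Farrow, Tring}: Z1→Tring 8·9=72, Z2→Farrow 4·11=44, Z3→Farrow 4·8=32, Z4→Farrow 6·18=108. Service 256; fixed 41; total 297.
{Wirral, Farrow, Joliet}: service 240 + fixed 62 = 302
{Wirral, Farrow, Tring, Joliet}: service 240 + fixed 85 = 325
No other subset beats 295.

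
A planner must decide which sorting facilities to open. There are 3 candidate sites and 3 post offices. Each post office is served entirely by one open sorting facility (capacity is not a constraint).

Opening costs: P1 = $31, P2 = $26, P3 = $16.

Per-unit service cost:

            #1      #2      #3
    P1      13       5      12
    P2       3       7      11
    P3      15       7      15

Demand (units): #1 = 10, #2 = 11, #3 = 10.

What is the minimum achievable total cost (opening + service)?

Minimum total cost: 243

For any fixed open set, each post office goes to its cheapest open site; total = fixed + service.
{P2}: #1→P2 3·10=30, #2→P2 7·11=77, #3→P2 11·10=110. Service 217; fixed 26; total 243.
{P1, P2}: service 195 + fixed 57 = 252
{P2, P3}: #1→P2 3·10=30, #2→P2 7·11=77, #3→P2 11·10=110. Service 217; fixed 42; total 259.
{P1, P2, P3}: service 195 + fixed 73 = 268
No other subset beats 243.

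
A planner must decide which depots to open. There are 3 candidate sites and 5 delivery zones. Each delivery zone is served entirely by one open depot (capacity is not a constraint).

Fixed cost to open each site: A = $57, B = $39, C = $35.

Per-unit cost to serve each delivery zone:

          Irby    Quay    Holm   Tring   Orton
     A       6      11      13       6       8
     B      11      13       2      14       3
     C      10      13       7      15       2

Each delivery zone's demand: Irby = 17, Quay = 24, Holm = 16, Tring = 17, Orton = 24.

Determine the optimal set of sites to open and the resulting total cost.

For any fixed open set, each delivery zone goes to its cheapest open site; total = fixed + service.
{A, B}: Irby→A 6·17=102, Quay→A 11·24=264, Holm→B 2·16=32, Tring→A 6·17=102, Orton→B 3·24=72. Service 572; fixed 96; total 668.
{A, B, C}: Irby→A 6·17=102, Quay→A 11·24=264, Holm→B 2·16=32, Tring→A 6·17=102, Orton→C 2·24=48. Service 548; fixed 131; total 679.
{A, C}: Irby→A 6·17=102, Quay→A 11·24=264, Holm→C 7·16=112, Tring→A 6·17=102, Orton→C 2·24=48. Service 628; fixed 92; total 720.
{C}: Irby→C 10·17=170, Quay→C 13·24=312, Holm→C 7·16=112, Tring→C 15·17=255, Orton→C 2·24=48. Service 897; fixed 35; total 932.
No other subset beats 668.

Open A and B; minimum total cost 668.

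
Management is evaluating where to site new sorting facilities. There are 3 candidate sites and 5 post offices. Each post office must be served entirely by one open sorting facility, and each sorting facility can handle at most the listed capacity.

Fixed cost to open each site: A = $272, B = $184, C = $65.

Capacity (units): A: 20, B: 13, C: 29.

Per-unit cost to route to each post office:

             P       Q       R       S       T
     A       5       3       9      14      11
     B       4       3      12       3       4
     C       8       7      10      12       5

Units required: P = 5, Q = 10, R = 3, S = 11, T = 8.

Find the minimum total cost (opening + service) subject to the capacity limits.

Open {B, C}: P→C 8·5=40, Q→C 7·10=70, R→C 10·3=30, S→B 3·11=33, T→C 5·8=40.
Loads: B carries 11/13, C carries 26/29. Service 213; fixed 249; total 462.
Next best feasible plan costs 521.

Minimum total cost: 462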